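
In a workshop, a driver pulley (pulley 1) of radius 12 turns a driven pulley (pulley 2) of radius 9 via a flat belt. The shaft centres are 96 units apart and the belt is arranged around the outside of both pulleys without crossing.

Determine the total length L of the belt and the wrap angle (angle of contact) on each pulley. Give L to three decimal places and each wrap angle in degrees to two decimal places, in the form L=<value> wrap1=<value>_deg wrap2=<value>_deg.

open belt: β = asin((r2−r1)/C) = asin(-3/96) = -1.7908°
wrap1 = π − 2β = 183.5816°
wrap2 = π + 2β = 176.4184°
tangent length = C·cosβ = 95.9531
L = r1·wrap1 + r2·wrap2 + 2·C·cosβ = 12·3.2041 + 9·3.0791 + 2·95.9531 = 258.0672

L=258.067 wrap1=183.58_deg wrap2=176.42_deg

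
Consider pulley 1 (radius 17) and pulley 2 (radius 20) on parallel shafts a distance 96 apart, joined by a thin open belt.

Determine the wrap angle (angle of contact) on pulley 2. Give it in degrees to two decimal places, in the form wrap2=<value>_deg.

open belt: β = asin((r2−r1)/C) = asin(3/96) = 1.7908°
wrap1 = π − 2β = 176.4184°
wrap2 = π + 2β = 183.5816°

wrap2=183.58_deg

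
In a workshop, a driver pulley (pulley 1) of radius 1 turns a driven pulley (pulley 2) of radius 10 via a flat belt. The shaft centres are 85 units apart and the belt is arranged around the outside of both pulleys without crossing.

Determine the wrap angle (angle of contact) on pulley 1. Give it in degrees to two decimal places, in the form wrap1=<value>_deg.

open belt: β = asin((r2−r1)/C) = asin(9/85) = 6.0780°
wrap1 = π − 2β = 167.8440°
wrap2 = π + 2β = 192.1560°

wrap1=167.84_deg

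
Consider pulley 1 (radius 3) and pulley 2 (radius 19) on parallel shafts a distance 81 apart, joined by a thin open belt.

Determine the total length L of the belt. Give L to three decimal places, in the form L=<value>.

L=234.286

open belt: β = asin((r2−r1)/C) = asin(16/81) = 11.3926°
wrap1 = π − 2β = 157.2148°
wrap2 = π + 2β = 202.7852°
tangent length = C·cosβ = 79.4040
L = r1·wrap1 + r2·wrap2 + 2·C·cosβ = 3·2.7439 + 19·3.5393 + 2·79.4040 = 234.2859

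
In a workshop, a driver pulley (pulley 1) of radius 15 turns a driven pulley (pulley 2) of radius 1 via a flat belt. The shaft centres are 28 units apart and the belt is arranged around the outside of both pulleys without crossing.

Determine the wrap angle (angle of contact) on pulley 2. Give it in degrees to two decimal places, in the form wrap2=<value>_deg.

wrap2=120.00_deg

open belt: β = asin((r2−r1)/C) = asin(-14/28) = -30.0000°
wrap1 = π − 2β = 240.0000°
wrap2 = π + 2β = 120.0000°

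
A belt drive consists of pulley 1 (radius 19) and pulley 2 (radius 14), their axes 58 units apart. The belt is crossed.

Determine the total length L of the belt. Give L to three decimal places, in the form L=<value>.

crossed belt: β = asin((r1+r2)/C) = asin(33/58) = 34.6781°
wrap1 = wrap2 = π + 2β = 249.3562°
tangent length = C·cosβ = 47.6970
L = (r1+r2)·wrap + 2·C·cosβ = 33·4.3521 + 2·47.6970 = 239.0128

L=239.013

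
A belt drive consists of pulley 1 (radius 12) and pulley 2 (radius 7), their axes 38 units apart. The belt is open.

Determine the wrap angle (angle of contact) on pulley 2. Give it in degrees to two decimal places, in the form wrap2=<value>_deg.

open belt: β = asin((r2−r1)/C) = asin(-5/38) = -7.5608°
wrap1 = π − 2β = 195.1217°
wrap2 = π + 2β = 164.8783°

wrap2=164.88_deg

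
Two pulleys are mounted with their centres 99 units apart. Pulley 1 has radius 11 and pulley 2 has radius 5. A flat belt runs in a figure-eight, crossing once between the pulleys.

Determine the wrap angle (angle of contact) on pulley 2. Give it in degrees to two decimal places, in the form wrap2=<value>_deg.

crossed belt: β = asin((r1+r2)/C) = asin(16/99) = 9.3007°
wrap1 = wrap2 = π + 2β = 198.6014°

wrap2=198.60_deg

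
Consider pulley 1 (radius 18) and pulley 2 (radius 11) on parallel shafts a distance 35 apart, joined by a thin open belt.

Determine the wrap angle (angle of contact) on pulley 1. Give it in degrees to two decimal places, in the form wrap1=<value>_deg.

open belt: β = asin((r2−r1)/C) = asin(-7/35) = -11.5370°
wrap1 = π − 2β = 203.0739°
wrap2 = π + 2β = 156.9261°

wrap1=203.07_deg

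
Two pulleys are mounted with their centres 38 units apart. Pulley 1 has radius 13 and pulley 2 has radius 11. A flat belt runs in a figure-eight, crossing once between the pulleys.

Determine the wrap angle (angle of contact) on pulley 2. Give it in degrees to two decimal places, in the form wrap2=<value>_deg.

wrap2=258.33_deg

crossed belt: β = asin((r1+r2)/C) = asin(24/38) = 39.1667°
wrap1 = wrap2 = π + 2β = 258.3334°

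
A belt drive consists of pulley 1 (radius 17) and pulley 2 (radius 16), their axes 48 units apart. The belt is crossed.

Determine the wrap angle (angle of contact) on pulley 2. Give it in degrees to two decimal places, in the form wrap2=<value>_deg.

wrap2=266.87_deg

crossed belt: β = asin((r1+r2)/C) = asin(33/48) = 43.4325°
wrap1 = wrap2 = π + 2β = 266.8651°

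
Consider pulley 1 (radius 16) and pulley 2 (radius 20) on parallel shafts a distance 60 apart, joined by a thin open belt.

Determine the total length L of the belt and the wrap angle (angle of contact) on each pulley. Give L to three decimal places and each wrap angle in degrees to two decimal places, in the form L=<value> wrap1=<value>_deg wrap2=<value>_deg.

L=233.364 wrap1=172.35_deg wrap2=187.65_deg

open belt: β = asin((r2−r1)/C) = asin(4/60) = 3.8226°
wrap1 = π − 2β = 172.3549°
wrap2 = π + 2β = 187.6451°
tangent length = C·cosβ = 59.8665
L = r1·wrap1 + r2·wrap2 + 2·C·cosβ = 16·3.0082 + 20·3.2750 + 2·59.8665 = 233.3641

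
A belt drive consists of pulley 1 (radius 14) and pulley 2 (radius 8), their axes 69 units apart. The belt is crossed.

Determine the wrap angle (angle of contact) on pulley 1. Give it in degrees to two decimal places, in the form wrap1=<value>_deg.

crossed belt: β = asin((r1+r2)/C) = asin(22/69) = 18.5928°
wrap1 = wrap2 = π + 2β = 217.1856°

wrap1=217.19_deg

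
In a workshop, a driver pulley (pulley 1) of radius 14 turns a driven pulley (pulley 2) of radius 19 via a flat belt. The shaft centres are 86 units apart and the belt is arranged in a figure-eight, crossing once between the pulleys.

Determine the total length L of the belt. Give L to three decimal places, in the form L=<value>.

L=288.498

crossed belt: β = asin((r1+r2)/C) = asin(33/86) = 22.5644°
wrap1 = wrap2 = π + 2β = 225.1287°
tangent length = C·cosβ = 79.4166
L = (r1+r2)·wrap + 2·C·cosβ = 33·3.9292 + 2·79.4166 = 288.4981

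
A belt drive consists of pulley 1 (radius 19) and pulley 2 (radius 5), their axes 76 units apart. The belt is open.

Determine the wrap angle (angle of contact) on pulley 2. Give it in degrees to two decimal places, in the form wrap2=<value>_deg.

open belt: β = asin((r2−r1)/C) = asin(-14/76) = -10.6151°
wrap1 = π − 2β = 201.2302°
wrap2 = π + 2β = 158.7698°

wrap2=158.77_deg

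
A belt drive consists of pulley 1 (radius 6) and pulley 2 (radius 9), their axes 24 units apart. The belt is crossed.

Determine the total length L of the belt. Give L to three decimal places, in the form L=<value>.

crossed belt: β = asin((r1+r2)/C) = asin(15/24) = 38.6822°
wrap1 = wrap2 = π + 2β = 257.3644°
tangent length = C·cosβ = 18.7350
L = (r1+r2)·wrap + 2·C·cosβ = 15·4.4919 + 2·18.7350 = 104.8478

L=104.848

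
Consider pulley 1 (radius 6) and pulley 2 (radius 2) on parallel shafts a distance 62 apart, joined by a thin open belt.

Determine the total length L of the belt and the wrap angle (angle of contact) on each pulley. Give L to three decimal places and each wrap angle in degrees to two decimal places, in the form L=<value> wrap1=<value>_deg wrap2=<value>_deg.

L=149.391 wrap1=187.40_deg wrap2=172.60_deg

open belt: β = asin((r2−r1)/C) = asin(-4/62) = -3.6991°
wrap1 = π − 2β = 187.3981°
wrap2 = π + 2β = 172.6019°
tangent length = C·cosβ = 61.8708
L = r1·wrap1 + r2·wrap2 + 2·C·cosβ = 6·3.2707 + 2·3.0125 + 2·61.8708 = 149.3909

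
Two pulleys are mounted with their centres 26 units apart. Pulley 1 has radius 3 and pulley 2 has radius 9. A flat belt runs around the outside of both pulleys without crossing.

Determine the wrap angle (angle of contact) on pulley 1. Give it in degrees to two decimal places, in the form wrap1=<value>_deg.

open belt: β = asin((r2−r1)/C) = asin(6/26) = 13.3424°
wrap1 = π − 2β = 153.3153°
wrap2 = π + 2β = 206.6847°

wrap1=153.32_deg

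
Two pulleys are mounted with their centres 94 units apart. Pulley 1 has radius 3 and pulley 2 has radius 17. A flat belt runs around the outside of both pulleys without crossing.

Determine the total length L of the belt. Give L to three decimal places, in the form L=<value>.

L=252.921

open belt: β = asin((r2−r1)/C) = asin(14/94) = 8.5653°
wrap1 = π − 2β = 162.8694°
wrap2 = π + 2β = 197.1306°
tangent length = C·cosβ = 92.9516
L = r1·wrap1 + r2·wrap2 + 2·C·cosβ = 3·2.8426 + 17·3.4406 + 2·92.9516 = 252.9208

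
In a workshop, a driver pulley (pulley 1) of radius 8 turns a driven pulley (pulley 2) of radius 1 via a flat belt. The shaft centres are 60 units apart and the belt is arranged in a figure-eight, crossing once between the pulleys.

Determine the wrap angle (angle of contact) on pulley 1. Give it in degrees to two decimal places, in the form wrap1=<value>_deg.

wrap1=197.25_deg

crossed belt: β = asin((r1+r2)/C) = asin(9/60) = 8.6269°
wrap1 = wrap2 = π + 2β = 197.2539°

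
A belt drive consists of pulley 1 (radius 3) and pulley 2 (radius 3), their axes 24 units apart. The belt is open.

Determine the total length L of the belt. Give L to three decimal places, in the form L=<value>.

open belt: β = asin((r2−r1)/C) = asin(0/24) = 0.0000°
wrap1 = π − 2β = 180.0000°
wrap2 = π + 2β = 180.0000°
tangent length = C·cosβ = 24.0000
L = r1·wrap1 + r2·wrap2 + 2·C·cosβ = 3·3.1416 + 3·3.1416 + 2·24.0000 = 66.8496

L=66.850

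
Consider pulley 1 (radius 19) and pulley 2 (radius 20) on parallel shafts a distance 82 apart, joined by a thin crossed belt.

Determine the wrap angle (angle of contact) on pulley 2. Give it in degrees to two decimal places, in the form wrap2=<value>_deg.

crossed belt: β = asin((r1+r2)/C) = asin(39/82) = 28.3991°
wrap1 = wrap2 = π + 2β = 236.7981°

wrap2=236.80_deg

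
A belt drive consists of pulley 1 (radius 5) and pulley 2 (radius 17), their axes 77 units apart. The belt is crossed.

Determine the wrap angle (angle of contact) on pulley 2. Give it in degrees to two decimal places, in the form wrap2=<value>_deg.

wrap2=213.20_deg

crossed belt: β = asin((r1+r2)/C) = asin(22/77) = 16.6015°
wrap1 = wrap2 = π + 2β = 213.2031°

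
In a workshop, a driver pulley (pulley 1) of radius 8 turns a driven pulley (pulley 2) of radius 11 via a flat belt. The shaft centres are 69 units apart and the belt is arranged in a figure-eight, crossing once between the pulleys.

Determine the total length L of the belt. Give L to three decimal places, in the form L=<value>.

L=202.956

crossed belt: β = asin((r1+r2)/C) = asin(19/69) = 15.9836°
wrap1 = wrap2 = π + 2β = 211.9672°
tangent length = C·cosβ = 66.3325
L = (r1+r2)·wrap + 2·C·cosβ = 19·3.6995 + 2·66.3325 = 202.9560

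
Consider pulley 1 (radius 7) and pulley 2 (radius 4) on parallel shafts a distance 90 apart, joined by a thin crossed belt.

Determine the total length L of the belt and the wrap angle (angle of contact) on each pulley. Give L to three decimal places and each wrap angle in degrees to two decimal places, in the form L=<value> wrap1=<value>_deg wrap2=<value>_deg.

L=215.904 wrap1=194.04_deg wrap2=194.04_deg

crossed belt: β = asin((r1+r2)/C) = asin(11/90) = 7.0204°
wrap1 = wrap2 = π + 2β = 194.0407°
tangent length = C·cosβ = 89.3252
L = (r1+r2)·wrap + 2·C·cosβ = 11·3.3866 + 2·89.3252 = 215.9036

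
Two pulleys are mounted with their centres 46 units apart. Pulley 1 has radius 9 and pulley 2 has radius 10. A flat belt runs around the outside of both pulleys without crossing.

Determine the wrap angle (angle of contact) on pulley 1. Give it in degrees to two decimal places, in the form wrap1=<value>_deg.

wrap1=177.51_deg

open belt: β = asin((r2−r1)/C) = asin(1/46) = 1.2457°
wrap1 = π − 2β = 177.5087°
wrap2 = π + 2β = 182.4913°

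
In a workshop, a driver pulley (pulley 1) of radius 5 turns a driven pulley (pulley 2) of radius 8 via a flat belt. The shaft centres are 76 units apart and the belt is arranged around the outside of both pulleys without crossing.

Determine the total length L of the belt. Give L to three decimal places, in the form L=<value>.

open belt: β = asin((r2−r1)/C) = asin(3/76) = 2.2623°
wrap1 = π − 2β = 175.4755°
wrap2 = π + 2β = 184.5245°
tangent length = C·cosβ = 75.9408
L = r1·wrap1 + r2·wrap2 + 2·C·cosβ = 5·3.0626 + 8·3.2206 + 2·75.9408 = 192.9591

L=192.959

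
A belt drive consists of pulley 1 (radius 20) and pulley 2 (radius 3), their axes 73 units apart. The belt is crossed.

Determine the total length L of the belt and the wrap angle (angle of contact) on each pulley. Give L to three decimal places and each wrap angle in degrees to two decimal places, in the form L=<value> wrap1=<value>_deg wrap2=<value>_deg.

crossed belt: β = asin((r1+r2)/C) = asin(23/73) = 18.3649°
wrap1 = wrap2 = π + 2β = 216.7299°
tangent length = C·cosβ = 69.2820
L = (r1+r2)·wrap + 2·C·cosβ = 23·3.7827 + 2·69.2820 = 225.5650

L=225.565 wrap1=216.73_deg wrap2=216.73_deg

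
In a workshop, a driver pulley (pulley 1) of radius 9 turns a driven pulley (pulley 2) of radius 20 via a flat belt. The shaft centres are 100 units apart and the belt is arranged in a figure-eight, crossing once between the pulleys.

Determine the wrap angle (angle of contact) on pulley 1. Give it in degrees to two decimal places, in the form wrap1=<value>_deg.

wrap1=213.72_deg

crossed belt: β = asin((r1+r2)/C) = asin(29/100) = 16.8580°
wrap1 = wrap2 = π + 2β = 213.7159°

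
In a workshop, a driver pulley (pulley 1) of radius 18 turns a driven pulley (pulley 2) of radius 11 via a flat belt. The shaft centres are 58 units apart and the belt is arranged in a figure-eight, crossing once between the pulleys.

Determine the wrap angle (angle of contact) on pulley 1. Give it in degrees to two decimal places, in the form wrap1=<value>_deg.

wrap1=240.00_deg

crossed belt: β = asin((r1+r2)/C) = asin(29/58) = 30.0000°
wrap1 = wrap2 = π + 2β = 240.0000°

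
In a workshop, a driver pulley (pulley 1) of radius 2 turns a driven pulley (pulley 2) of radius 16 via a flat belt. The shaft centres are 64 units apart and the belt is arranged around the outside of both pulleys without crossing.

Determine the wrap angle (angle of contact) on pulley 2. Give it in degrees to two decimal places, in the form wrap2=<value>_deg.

open belt: β = asin((r2−r1)/C) = asin(14/64) = 12.6356°
wrap1 = π − 2β = 154.7287°
wrap2 = π + 2β = 205.2713°

wrap2=205.27_deg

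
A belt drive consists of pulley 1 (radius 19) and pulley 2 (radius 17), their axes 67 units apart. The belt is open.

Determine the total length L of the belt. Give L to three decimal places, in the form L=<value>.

L=247.157

open belt: β = asin((r2−r1)/C) = asin(-2/67) = -1.7106°
wrap1 = π − 2β = 183.4212°
wrap2 = π + 2β = 176.5788°
tangent length = C·cosβ = 66.9701
L = r1·wrap1 + r2·wrap2 + 2·C·cosβ = 19·3.2013 + 17·3.0819 + 2·66.9701 = 247.1570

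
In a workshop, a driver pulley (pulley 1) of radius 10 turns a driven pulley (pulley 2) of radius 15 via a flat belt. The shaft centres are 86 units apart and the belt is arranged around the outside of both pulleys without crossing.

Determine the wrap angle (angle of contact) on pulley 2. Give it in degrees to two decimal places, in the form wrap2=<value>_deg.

wrap2=186.67_deg

open belt: β = asin((r2−r1)/C) = asin(5/86) = 3.3330°
wrap1 = π − 2β = 173.3339°
wrap2 = π + 2β = 186.6661°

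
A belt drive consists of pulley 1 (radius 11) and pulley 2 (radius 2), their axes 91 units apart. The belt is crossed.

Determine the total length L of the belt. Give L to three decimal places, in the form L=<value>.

crossed belt: β = asin((r1+r2)/C) = asin(13/91) = 8.2132°
wrap1 = wrap2 = π + 2β = 196.4264°
tangent length = C·cosβ = 90.0666
L = (r1+r2)·wrap + 2·C·cosβ = 13·3.4283 + 2·90.0666 = 224.7010

L=224.701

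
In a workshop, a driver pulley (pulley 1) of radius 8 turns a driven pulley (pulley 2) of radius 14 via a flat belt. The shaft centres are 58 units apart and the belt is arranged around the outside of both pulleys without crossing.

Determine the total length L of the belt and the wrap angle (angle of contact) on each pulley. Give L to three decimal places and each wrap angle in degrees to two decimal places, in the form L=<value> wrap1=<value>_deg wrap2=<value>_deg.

L=185.736 wrap1=168.12_deg wrap2=191.88_deg

open belt: β = asin((r2−r1)/C) = asin(6/58) = 5.9378°
wrap1 = π − 2β = 168.1245°
wrap2 = π + 2β = 191.8755°
tangent length = C·cosβ = 57.6888
L = r1·wrap1 + r2·wrap2 + 2·C·cosβ = 8·2.9343 + 14·3.3489 + 2·57.6888 = 185.7363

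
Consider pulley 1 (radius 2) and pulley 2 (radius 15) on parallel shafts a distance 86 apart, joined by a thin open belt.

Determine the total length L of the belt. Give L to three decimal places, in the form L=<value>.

open belt: β = asin((r2−r1)/C) = asin(13/86) = 8.6943°
wrap1 = π − 2β = 162.6114°
wrap2 = π + 2β = 197.3886°
tangent length = C·cosβ = 85.0118
L = r1·wrap1 + r2·wrap2 + 2·C·cosβ = 2·2.8381 + 15·3.4451 + 2·85.0118 = 227.3760

L=227.376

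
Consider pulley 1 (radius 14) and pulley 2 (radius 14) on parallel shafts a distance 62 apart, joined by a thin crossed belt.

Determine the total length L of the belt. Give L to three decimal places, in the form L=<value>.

crossed belt: β = asin((r1+r2)/C) = asin(28/62) = 26.8472°
wrap1 = wrap2 = π + 2β = 233.6944°
tangent length = C·cosβ = 55.3173
L = (r1+r2)·wrap + 2·C·cosβ = 28·4.0787 + 2·55.3173 = 224.8392

L=224.839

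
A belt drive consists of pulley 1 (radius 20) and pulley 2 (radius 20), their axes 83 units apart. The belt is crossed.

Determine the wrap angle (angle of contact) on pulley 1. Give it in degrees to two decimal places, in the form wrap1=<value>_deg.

crossed belt: β = asin((r1+r2)/C) = asin(40/83) = 28.8114°
wrap1 = wrap2 = π + 2β = 237.6228°

wrap1=237.62_deg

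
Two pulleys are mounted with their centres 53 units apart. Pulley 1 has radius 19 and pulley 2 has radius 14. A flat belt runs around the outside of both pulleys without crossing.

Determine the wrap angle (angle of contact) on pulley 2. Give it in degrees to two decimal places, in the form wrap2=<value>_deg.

open belt: β = asin((r2−r1)/C) = asin(-5/53) = -5.4133°
wrap1 = π − 2β = 190.8266°
wrap2 = π + 2β = 169.1734°

wrap2=169.17_deg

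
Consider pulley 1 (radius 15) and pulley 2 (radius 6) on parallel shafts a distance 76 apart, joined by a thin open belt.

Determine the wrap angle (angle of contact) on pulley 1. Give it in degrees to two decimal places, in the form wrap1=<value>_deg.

wrap1=193.60_deg

open belt: β = asin((r2−r1)/C) = asin(-9/76) = -6.8010°
wrap1 = π − 2β = 193.6020°
wrap2 = π + 2β = 166.3980°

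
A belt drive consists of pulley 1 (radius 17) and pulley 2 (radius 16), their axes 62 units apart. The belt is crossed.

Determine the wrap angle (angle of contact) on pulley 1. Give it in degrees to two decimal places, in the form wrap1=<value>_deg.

crossed belt: β = asin((r1+r2)/C) = asin(33/62) = 32.1582°
wrap1 = wrap2 = π + 2β = 244.3163°

wrap1=244.32_deg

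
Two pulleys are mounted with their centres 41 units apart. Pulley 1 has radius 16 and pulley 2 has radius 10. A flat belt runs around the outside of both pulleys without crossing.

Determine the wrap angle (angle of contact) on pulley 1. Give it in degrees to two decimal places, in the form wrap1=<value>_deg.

wrap1=196.83_deg

open belt: β = asin((r2−r1)/C) = asin(-6/41) = -8.4150°
wrap1 = π − 2β = 196.8299°
wrap2 = π + 2β = 163.1701°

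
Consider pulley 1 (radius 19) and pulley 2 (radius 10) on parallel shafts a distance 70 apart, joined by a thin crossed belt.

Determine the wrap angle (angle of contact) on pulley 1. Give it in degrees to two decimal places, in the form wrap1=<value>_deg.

wrap1=228.95_deg

crossed belt: β = asin((r1+r2)/C) = asin(29/70) = 24.4743°
wrap1 = wrap2 = π + 2β = 228.9487°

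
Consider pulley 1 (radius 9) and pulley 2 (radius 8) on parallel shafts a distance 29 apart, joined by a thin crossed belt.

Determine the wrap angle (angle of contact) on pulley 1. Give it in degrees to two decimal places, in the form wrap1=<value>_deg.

crossed belt: β = asin((r1+r2)/C) = asin(17/29) = 35.8883°
wrap1 = wrap2 = π + 2β = 251.7766°

wrap1=251.78_deg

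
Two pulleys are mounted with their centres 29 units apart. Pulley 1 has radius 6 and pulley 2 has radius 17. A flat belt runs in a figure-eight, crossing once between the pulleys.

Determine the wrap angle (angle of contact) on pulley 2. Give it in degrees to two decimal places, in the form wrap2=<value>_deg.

wrap2=284.95_deg

crossed belt: β = asin((r1+r2)/C) = asin(23/29) = 52.4765°
wrap1 = wrap2 = π + 2β = 284.9530°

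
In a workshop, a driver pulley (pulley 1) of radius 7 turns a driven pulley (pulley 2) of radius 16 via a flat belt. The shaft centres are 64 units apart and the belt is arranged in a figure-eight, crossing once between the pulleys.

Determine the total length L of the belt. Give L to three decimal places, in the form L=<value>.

crossed belt: β = asin((r1+r2)/C) = asin(23/64) = 21.0618°
wrap1 = wrap2 = π + 2β = 222.1236°
tangent length = C·cosβ = 59.7244
L = (r1+r2)·wrap + 2·C·cosβ = 23·3.8768 + 2·59.7244 = 208.6149

L=208.615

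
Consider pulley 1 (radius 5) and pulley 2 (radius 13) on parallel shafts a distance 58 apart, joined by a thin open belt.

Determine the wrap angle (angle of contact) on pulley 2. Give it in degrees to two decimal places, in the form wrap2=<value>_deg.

open belt: β = asin((r2−r1)/C) = asin(8/58) = 7.9281°
wrap1 = π − 2β = 164.1437°
wrap2 = π + 2β = 195.8563°

wrap2=195.86_deg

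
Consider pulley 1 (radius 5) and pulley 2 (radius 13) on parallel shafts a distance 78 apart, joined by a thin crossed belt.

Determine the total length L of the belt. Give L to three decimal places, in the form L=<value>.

L=216.721

crossed belt: β = asin((r1+r2)/C) = asin(18/78) = 13.3424°
wrap1 = wrap2 = π + 2β = 206.6847°
tangent length = C·cosβ = 75.8947
L = (r1+r2)·wrap + 2·C·cosβ = 18·3.6073 + 2·75.8947 = 216.7212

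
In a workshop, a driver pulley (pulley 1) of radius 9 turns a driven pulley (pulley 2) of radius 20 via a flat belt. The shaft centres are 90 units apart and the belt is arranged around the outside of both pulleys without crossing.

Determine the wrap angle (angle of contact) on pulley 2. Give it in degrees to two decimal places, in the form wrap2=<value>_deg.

wrap2=194.04_deg

open belt: β = asin((r2−r1)/C) = asin(11/90) = 7.0204°
wrap1 = π − 2β = 165.9593°
wrap2 = π + 2β = 194.0407°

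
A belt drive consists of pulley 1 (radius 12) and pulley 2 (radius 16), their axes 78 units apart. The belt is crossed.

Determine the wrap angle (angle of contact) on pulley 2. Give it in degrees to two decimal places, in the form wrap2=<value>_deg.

crossed belt: β = asin((r1+r2)/C) = asin(28/78) = 21.0372°
wrap1 = wrap2 = π + 2β = 222.0744°

wrap2=222.07_deg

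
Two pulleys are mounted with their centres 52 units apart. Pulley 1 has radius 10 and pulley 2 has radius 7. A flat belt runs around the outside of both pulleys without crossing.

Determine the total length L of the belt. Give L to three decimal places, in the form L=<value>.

L=157.580

open belt: β = asin((r2−r1)/C) = asin(-3/52) = -3.3074°
wrap1 = π − 2β = 186.6147°
wrap2 = π + 2β = 173.3853°
tangent length = C·cosβ = 51.9134
L = r1·wrap1 + r2·wrap2 + 2·C·cosβ = 10·3.2570 + 7·3.0261 + 2·51.9134 = 157.5802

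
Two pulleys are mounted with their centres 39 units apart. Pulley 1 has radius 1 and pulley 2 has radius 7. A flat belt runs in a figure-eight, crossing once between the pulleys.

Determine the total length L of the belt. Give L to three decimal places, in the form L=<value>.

L=104.780

crossed belt: β = asin((r1+r2)/C) = asin(8/39) = 11.8370°
wrap1 = wrap2 = π + 2β = 203.6740°
tangent length = C·cosβ = 38.1707
L = (r1+r2)·wrap + 2·C·cosβ = 8·3.5548 + 2·38.1707 = 104.7796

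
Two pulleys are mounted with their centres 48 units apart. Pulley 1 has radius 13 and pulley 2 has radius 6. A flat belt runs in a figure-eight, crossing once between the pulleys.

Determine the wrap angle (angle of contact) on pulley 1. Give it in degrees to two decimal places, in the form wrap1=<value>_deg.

crossed belt: β = asin((r1+r2)/C) = asin(19/48) = 23.3180°
wrap1 = wrap2 = π + 2β = 226.6359°

wrap1=226.64_deg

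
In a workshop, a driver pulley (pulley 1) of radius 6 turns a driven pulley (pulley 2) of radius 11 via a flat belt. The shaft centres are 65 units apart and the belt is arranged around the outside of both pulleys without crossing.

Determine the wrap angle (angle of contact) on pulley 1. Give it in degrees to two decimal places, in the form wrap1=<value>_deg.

wrap1=171.18_deg

open belt: β = asin((r2−r1)/C) = asin(5/65) = 4.4117°
wrap1 = π − 2β = 171.1765°
wrap2 = π + 2β = 188.8235°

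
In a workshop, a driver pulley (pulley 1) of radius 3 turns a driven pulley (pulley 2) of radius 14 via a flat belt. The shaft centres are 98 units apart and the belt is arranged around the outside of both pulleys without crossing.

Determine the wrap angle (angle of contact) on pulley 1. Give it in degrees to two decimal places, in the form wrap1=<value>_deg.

open belt: β = asin((r2−r1)/C) = asin(11/98) = 6.4447°
wrap1 = π − 2β = 167.1105°
wrap2 = π + 2β = 192.8895°

wrap1=167.11_deg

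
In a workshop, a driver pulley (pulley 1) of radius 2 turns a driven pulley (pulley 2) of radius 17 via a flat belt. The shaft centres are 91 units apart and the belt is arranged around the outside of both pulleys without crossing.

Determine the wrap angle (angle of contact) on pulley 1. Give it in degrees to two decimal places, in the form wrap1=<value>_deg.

open belt: β = asin((r2−r1)/C) = asin(15/91) = 9.4877°
wrap1 = π − 2β = 161.0247°
wrap2 = π + 2β = 198.9753°

wrap1=161.02_deg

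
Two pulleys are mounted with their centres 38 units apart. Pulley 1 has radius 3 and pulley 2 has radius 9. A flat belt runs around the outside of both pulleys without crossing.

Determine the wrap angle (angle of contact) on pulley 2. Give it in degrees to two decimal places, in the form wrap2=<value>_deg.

wrap2=198.17_deg

open belt: β = asin((r2−r1)/C) = asin(6/38) = 9.0847°
wrap1 = π − 2β = 161.8306°
wrap2 = π + 2β = 198.1694°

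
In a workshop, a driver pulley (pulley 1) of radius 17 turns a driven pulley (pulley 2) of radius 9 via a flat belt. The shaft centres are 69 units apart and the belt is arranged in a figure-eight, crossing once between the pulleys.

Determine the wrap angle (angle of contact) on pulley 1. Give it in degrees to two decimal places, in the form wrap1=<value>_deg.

wrap1=224.27_deg

crossed belt: β = asin((r1+r2)/C) = asin(26/69) = 22.1363°
wrap1 = wrap2 = π + 2β = 224.2726°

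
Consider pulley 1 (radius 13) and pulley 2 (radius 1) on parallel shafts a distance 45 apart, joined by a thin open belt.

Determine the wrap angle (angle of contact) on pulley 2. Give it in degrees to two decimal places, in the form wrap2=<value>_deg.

open belt: β = asin((r2−r1)/C) = asin(-12/45) = -15.4660°
wrap1 = π − 2β = 210.9320°
wrap2 = π + 2β = 149.0680°

wrap2=149.07_deg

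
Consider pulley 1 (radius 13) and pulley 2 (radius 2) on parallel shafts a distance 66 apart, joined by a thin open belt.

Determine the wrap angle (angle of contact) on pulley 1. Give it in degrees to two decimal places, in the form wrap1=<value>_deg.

open belt: β = asin((r2−r1)/C) = asin(-11/66) = -9.5941°
wrap1 = π − 2β = 199.1881°
wrap2 = π + 2β = 160.8119°

wrap1=199.19_deg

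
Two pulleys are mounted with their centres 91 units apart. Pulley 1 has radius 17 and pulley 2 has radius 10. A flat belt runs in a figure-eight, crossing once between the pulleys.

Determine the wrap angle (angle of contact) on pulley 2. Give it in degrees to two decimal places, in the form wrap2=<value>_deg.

wrap2=214.52_deg

crossed belt: β = asin((r1+r2)/C) = asin(27/91) = 17.2597°
wrap1 = wrap2 = π + 2β = 214.5194°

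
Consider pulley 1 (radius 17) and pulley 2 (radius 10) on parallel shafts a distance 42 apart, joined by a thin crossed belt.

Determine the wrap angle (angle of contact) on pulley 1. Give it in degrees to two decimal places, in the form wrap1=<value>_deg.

wrap1=260.01_deg

crossed belt: β = asin((r1+r2)/C) = asin(27/42) = 40.0052°
wrap1 = wrap2 = π + 2β = 260.0104°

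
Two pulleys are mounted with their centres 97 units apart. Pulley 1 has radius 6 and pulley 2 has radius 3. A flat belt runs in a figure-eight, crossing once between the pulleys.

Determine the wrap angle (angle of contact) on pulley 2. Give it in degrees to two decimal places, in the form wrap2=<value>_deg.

crossed belt: β = asin((r1+r2)/C) = asin(9/97) = 5.3238°
wrap1 = wrap2 = π + 2β = 190.6475°

wrap2=190.65_deg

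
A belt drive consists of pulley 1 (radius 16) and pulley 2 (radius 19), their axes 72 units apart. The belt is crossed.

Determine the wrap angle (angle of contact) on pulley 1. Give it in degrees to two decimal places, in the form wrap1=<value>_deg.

wrap1=238.17_deg

crossed belt: β = asin((r1+r2)/C) = asin(35/72) = 29.0853°
wrap1 = wrap2 = π + 2β = 238.1706°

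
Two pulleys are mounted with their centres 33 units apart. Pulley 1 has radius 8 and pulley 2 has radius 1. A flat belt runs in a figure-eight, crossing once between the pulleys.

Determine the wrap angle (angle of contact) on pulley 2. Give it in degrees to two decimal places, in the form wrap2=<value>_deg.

wrap2=211.65_deg

crossed belt: β = asin((r1+r2)/C) = asin(9/33) = 15.8266°
wrap1 = wrap2 = π + 2β = 211.6532°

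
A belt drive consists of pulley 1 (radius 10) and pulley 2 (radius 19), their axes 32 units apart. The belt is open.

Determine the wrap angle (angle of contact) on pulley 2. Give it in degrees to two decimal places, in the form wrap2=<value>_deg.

open belt: β = asin((r2−r1)/C) = asin(9/32) = 16.3348°
wrap1 = π − 2β = 147.3304°
wrap2 = π + 2β = 212.6696°

wrap2=212.67_deg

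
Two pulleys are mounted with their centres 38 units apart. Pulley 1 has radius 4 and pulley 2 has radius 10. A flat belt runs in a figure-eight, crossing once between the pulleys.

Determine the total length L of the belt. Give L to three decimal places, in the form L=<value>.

L=125.201

crossed belt: β = asin((r1+r2)/C) = asin(14/38) = 21.6183°
wrap1 = wrap2 = π + 2β = 223.2365°
tangent length = C·cosβ = 35.3270
L = (r1+r2)·wrap + 2·C·cosβ = 14·3.8962 + 2·35.3270 = 125.2011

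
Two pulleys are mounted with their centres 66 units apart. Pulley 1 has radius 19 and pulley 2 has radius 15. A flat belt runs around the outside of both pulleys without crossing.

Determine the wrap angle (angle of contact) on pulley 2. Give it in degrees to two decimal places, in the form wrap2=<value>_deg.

wrap2=173.05_deg

open belt: β = asin((r2−r1)/C) = asin(-4/66) = -3.4746°
wrap1 = π − 2β = 186.9492°
wrap2 = π + 2β = 173.0508°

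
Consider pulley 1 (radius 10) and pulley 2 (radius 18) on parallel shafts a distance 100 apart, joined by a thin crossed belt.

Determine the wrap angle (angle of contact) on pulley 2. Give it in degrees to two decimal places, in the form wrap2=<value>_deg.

wrap2=212.52_deg

crossed belt: β = asin((r1+r2)/C) = asin(28/100) = 16.2602°
wrap1 = wrap2 = π + 2β = 212.5204°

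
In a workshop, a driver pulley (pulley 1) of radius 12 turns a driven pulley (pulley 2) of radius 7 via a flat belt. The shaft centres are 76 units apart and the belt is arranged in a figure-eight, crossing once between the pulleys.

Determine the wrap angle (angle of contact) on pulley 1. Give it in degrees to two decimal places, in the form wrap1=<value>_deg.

crossed belt: β = asin((r1+r2)/C) = asin(19/76) = 14.4775°
wrap1 = wrap2 = π + 2β = 208.9550°

wrap1=208.96_deg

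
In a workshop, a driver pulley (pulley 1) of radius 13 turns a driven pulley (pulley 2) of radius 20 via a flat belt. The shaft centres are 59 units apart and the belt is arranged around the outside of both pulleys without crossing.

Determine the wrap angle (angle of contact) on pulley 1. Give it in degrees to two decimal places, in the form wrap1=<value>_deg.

wrap1=166.37_deg

open belt: β = asin((r2−r1)/C) = asin(7/59) = 6.8139°
wrap1 = π − 2β = 166.3723°
wrap2 = π + 2β = 193.6277°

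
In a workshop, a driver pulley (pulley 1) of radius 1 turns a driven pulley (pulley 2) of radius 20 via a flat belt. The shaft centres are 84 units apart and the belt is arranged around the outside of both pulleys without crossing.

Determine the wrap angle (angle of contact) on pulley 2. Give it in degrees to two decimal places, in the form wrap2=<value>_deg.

open belt: β = asin((r2−r1)/C) = asin(19/84) = 13.0729°
wrap1 = π − 2β = 153.8542°
wrap2 = π + 2β = 206.1458°

wrap2=206.15_deg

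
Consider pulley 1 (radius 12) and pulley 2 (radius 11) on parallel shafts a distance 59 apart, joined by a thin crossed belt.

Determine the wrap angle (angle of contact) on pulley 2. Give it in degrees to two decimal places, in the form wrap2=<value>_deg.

crossed belt: β = asin((r1+r2)/C) = asin(23/59) = 22.9440°
wrap1 = wrap2 = π + 2β = 225.8879°

wrap2=225.89_deg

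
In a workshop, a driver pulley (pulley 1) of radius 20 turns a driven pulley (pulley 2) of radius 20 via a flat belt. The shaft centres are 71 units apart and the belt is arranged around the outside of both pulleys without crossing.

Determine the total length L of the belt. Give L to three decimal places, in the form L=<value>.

open belt: β = asin((r2−r1)/C) = asin(0/71) = 0.0000°
wrap1 = π − 2β = 180.0000°
wrap2 = π + 2β = 180.0000°
tangent length = C·cosβ = 71.0000
L = r1·wrap1 + r2·wrap2 + 2·C·cosβ = 20·3.1416 + 20·3.1416 + 2·71.0000 = 267.6637

L=267.664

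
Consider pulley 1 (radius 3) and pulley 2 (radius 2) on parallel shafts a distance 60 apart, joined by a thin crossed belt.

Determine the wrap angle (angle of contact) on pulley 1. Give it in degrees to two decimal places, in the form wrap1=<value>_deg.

wrap1=189.56_deg

crossed belt: β = asin((r1+r2)/C) = asin(5/60) = 4.7802°
wrap1 = wrap2 = π + 2β = 189.5604°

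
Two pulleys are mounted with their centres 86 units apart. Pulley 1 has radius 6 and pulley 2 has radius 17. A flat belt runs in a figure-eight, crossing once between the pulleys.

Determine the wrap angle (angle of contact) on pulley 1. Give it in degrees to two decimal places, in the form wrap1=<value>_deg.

crossed belt: β = asin((r1+r2)/C) = asin(23/86) = 15.5121°
wrap1 = wrap2 = π + 2β = 211.0242°

wrap1=211.02_deg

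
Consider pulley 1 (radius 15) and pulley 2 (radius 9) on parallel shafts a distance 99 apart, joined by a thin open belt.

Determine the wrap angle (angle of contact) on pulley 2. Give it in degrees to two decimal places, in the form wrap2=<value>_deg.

open belt: β = asin((r2−r1)/C) = asin(-6/99) = -3.4746°
wrap1 = π − 2β = 186.9492°
wrap2 = π + 2β = 173.0508°

wrap2=173.05_deg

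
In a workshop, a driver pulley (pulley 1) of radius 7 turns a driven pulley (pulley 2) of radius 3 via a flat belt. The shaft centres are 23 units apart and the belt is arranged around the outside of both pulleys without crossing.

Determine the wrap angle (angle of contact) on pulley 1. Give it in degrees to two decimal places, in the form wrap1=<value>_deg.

wrap1=200.03_deg

open belt: β = asin((r2−r1)/C) = asin(-4/23) = -10.0154°
wrap1 = π − 2β = 200.0308°
wrap2 = π + 2β = 159.9692°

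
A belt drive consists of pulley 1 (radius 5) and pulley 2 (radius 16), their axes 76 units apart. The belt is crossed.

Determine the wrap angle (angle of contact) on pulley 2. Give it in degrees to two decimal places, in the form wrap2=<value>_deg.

crossed belt: β = asin((r1+r2)/C) = asin(21/76) = 16.0404°
wrap1 = wrap2 = π + 2β = 212.0809°

wrap2=212.08_deg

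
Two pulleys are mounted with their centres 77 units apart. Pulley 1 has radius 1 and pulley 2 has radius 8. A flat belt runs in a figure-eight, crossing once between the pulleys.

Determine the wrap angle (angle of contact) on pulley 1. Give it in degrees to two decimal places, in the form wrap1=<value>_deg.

crossed belt: β = asin((r1+r2)/C) = asin(9/77) = 6.7123°
wrap1 = wrap2 = π + 2β = 193.4245°

wrap1=193.42_deg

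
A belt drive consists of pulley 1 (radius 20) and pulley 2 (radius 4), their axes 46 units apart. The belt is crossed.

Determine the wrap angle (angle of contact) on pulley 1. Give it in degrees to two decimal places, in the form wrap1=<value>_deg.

wrap1=242.90_deg

crossed belt: β = asin((r1+r2)/C) = asin(24/46) = 31.4490°
wrap1 = wrap2 = π + 2β = 242.8980°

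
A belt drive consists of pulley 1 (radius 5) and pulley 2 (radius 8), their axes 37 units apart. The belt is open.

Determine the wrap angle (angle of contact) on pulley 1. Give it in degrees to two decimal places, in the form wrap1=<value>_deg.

open belt: β = asin((r2−r1)/C) = asin(3/37) = 4.6507°
wrap1 = π − 2β = 170.6986°
wrap2 = π + 2β = 189.3014°

wrap1=170.70_deg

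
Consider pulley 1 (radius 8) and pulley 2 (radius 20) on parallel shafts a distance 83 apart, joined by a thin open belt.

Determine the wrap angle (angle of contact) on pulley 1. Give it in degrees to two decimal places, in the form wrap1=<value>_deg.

open belt: β = asin((r2−r1)/C) = asin(12/83) = 8.3129°
wrap1 = π − 2β = 163.3743°
wrap2 = π + 2β = 196.6257°

wrap1=163.37_deg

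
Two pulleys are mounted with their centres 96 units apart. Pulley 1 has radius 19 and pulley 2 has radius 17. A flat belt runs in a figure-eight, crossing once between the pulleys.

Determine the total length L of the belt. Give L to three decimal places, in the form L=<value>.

crossed belt: β = asin((r1+r2)/C) = asin(36/96) = 22.0243°
wrap1 = wrap2 = π + 2β = 224.0486°
tangent length = C·cosβ = 88.9944
L = (r1+r2)·wrap + 2·C·cosβ = 36·3.9104 + 2·88.9944 = 318.7627

L=318.763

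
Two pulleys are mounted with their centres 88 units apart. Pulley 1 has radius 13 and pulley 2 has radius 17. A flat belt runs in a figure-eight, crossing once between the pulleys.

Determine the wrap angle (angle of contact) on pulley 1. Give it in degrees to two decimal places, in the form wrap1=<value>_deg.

wrap1=219.86_deg

crossed belt: β = asin((r1+r2)/C) = asin(30/88) = 19.9323°
wrap1 = wrap2 = π + 2β = 219.8645°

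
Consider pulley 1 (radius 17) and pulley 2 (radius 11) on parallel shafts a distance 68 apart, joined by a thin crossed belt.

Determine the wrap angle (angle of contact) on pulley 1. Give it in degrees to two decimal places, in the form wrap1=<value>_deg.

wrap1=228.63_deg

crossed belt: β = asin((r1+r2)/C) = asin(28/68) = 24.3157°
wrap1 = wrap2 = π + 2β = 228.6315°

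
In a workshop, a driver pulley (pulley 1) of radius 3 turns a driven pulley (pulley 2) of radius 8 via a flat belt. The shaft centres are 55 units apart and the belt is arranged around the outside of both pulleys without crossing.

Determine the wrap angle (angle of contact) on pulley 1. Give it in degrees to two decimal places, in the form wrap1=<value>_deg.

open belt: β = asin((r2−r1)/C) = asin(5/55) = 5.2159°
wrap1 = π − 2β = 169.5682°
wrap2 = π + 2β = 190.4318°

wrap1=169.57_deg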